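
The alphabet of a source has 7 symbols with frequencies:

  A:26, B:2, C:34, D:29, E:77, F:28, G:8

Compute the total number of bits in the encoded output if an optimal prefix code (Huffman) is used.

Greedily combine the two least-frequent nodes:
combine B(2), G(8) → 10
combine 10, A(26) → 36
combine F(28), D(29) → 57
combine C(34), 36 → 70
combine 57, 70 → 127
combine E(77), 127 → 204
Total encoded bits = sum of merged weights = 10 + 36 + 57 + 70 + 127 + 204 = 504.

504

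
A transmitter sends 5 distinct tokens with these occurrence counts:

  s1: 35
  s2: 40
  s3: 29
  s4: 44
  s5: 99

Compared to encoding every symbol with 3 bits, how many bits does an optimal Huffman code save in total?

Fixed-length: 3 bits × 247 symbols = 741 bits.
Huffman merges:
merge s3(29) and s1(35): 64
merge s2(40) and s4(44): 84
merge 64 and 84: 148
merge s5(99) and 148: 247
Huffman total = 64 + 84 + 148 + 247 = 543 bits.
Saving = 741 − 543 = 198 bits.

198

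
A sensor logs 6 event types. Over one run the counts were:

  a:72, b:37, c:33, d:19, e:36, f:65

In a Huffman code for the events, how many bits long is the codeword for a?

Repeatedly merge the two smallest:
merge d(19) and c(33): 52
merge e(36) and b(37): 73
merge 52 and f(65): 117
merge a(72) and 73: 145
merge 117 and 145: 262
The subtree containing a is merged 2 times, so code length = 2.

2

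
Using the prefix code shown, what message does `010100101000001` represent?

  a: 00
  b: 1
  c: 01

ccabcaac

Read left to right; each codeword is recognised as soon as it completes (prefix code):
  01→c | 01→c | 00→a | 1→b | 01→c | 00→a | 00→a | 01→c
Decoded message: ccabcaac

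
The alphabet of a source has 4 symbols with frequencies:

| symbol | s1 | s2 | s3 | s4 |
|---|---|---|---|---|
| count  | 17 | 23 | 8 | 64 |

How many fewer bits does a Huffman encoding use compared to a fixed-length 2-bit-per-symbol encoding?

39

Fixed-length: 2 bits × 112 symbols = 224 bits.
Huffman merges:
merge s3(8) and s1(17): 25
merge s2(23) and 25: 48
merge 48 and s4(64): 112
Huffman total = 25 + 48 + 112 = 185 bits.
Saving = 224 − 185 = 39 bits.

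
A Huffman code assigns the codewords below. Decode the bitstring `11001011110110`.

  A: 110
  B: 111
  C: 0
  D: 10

Read left to right; each codeword is recognised as soon as it completes (prefix code):
  110→A | 0→C | 10→D | 111→B | 10→D | 110→A
Decoded message: ACDBDA

ACDBDA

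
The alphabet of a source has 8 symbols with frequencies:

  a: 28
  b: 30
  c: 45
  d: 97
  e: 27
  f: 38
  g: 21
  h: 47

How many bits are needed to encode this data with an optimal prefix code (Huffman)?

950

Greedily combine the two least-frequent nodes:
merge g(21) and e(27): 48
merge a(28) and b(30): 58
merge f(38) and c(45): 83
merge h(47) and 48: 95
merge 58 and 83: 141
merge 95 and d(97): 192
merge 141 and 192: 333
Total encoded bits = sum of merged weights = 48 + 58 + 83 + 95 + 141 + 192 + 333 = 950.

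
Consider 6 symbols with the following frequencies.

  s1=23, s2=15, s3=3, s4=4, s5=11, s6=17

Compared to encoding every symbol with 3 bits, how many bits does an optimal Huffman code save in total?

Fixed-length: 3 bits × 73 symbols = 219 bits.
Huffman merges:
s3(3) + s4(4) → 7
7 + s5(11) → 18
s2(15) + s6(17) → 32
18 + s1(23) → 41
32 + 41 → 73
Huffman total = 7 + 18 + 32 + 41 + 73 = 171 bits.
Saving = 219 − 171 = 48 bits.

48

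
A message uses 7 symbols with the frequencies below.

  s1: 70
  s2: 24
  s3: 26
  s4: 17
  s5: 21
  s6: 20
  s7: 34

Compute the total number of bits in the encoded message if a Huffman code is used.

566

Greedily combine the two least-frequent nodes:
merge s4(17) and s6(20): 37
merge s5(21) and s2(24): 45
merge s3(26) and s7(34): 60
merge 37 and 45: 82
merge 60 and s1(70): 130
merge 82 and 130: 212
Total encoded bits = sum of merged weights = 37 + 45 + 60 + 82 + 130 + 212 = 566.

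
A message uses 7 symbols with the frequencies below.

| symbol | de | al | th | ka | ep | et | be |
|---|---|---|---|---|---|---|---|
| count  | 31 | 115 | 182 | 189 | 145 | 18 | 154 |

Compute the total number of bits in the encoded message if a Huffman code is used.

Build the Huffman tree bottom-up:
merge et(18) and de(31): 49
merge 49 and al(115): 164
merge ep(145) and be(154): 299
merge 164 and th(182): 346
merge ka(189) and 299: 488
merge 346 and 488: 834
The encoded length is the sum of every internal node's weight: 49 + 164 + 299 + 346 + 488 + 834 = 2180 bits.

2180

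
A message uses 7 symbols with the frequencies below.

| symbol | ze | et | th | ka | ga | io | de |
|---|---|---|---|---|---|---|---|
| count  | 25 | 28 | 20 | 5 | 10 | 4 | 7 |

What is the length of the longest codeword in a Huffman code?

5

Merge the two lowest-weight nodes at each step:
io(4) + ka(5) → 9
de(7) + 9 → 16
ga(10) + 16 → 26
th(20) + ze(25) → 45
26 + et(28) → 54
45 + 54 → 99
Maximum depth reached is 5.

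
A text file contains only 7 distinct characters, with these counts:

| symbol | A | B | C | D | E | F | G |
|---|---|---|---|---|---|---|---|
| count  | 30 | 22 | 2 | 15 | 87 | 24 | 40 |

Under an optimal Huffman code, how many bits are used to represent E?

Repeatedly merge the two smallest:
C(2) + D(15) → 17
17 + B(22) → 39
F(24) + A(30) → 54
39 + G(40) → 79
54 + 79 → 133
E(87) + 133 → 220
E is merged only at the final step, so code length = 1.

1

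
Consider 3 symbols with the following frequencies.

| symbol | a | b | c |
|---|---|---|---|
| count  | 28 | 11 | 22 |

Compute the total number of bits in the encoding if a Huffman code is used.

94

Merge the two smallest weights repeatedly:
b(11) + c(22) → 33
a(28) + 33 → 61
The encoded length is the sum of every internal node's weight: 33 + 61 = 94 bits.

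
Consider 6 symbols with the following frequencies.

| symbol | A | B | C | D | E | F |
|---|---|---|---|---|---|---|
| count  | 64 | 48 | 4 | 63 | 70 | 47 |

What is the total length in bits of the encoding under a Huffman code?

742

Greedily combine the two least-frequent nodes:
merge C(4) and F(47): 51
merge B(48) and 51: 99
merge D(63) and A(64): 127
merge E(70) and 99: 169
merge 127 and 169: 296
Each symbol's bit-cost is frequency × depth; summing gives 742 bits (equivalently 51 + 99 + 127 + 169 + 296).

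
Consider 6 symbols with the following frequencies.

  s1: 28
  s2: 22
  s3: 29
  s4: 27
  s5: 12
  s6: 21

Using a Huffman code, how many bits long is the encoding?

Greedily combine the two least-frequent nodes:
merge s5(12) and s6(21): 33
merge s2(22) and s4(27): 49
merge s1(28) and s3(29): 57
merge 33 and 49: 82
merge 57 and 82: 139
Each symbol's bit-cost is frequency × depth; summing gives 360 bits (equivalently 33 + 49 + 57 + 82 + 139).

360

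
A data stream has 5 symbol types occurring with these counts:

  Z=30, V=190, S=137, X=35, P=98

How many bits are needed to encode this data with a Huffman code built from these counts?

1018

Merge the two smallest weights repeatedly:
combine Z(30), X(35) → 65
combine 65, P(98) → 163
combine S(137), 163 → 300
combine V(190), 300 → 490
Each symbol's bit-cost is frequency × depth; summing gives 1018 bits (equivalently 65 + 163 + 300 + 490).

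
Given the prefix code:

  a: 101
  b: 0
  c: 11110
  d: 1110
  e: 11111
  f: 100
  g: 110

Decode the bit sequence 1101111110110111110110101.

Read left to right; each codeword is recognised as soon as it completes (prefix code):
  110→g | 11111→e | 101→a | 101→a | 11110→c | 110→g | 101→a
Decoded message: geaacga

geaacga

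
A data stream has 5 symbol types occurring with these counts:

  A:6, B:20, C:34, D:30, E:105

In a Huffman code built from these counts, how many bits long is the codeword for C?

2

Huffman merges, smallest pair first:
combine A(6), B(20) → 26
combine 26, D(30) → 56
combine C(34), 56 → 90
combine 90, E(105) → 195
The subtree containing C is merged 2 times, so code length = 2.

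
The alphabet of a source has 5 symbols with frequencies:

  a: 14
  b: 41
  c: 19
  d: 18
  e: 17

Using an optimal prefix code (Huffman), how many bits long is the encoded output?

Build the Huffman tree bottom-up:
merge a(14) and e(17): 31
merge d(18) and c(19): 37
merge 31 and 37: 68
merge b(41) and 68: 109
Each symbol's bit-cost is frequency × depth; summing gives 245 bits (equivalently 31 + 37 + 68 + 109).

245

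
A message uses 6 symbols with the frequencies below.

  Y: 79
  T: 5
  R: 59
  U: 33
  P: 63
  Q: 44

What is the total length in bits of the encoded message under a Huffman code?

Build the Huffman tree bottom-up:
T(5) + U(33) → 38
38 + Q(44) → 82
R(59) + P(63) → 122
Y(79) + 82 → 161
122 + 161 → 283
Total encoded bits = sum of merged weights = 38 + 82 + 122 + 161 + 283 = 686.

686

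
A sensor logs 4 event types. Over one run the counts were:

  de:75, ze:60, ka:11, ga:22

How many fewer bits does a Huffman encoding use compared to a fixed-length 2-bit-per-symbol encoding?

42

Fixed-length: 2 bits × 168 symbols = 336 bits.
Huffman merges:
combine ka(11), ga(22) → 33
combine 33, ze(60) → 93
combine de(75), 93 → 168
Huffman total = 33 + 93 + 168 = 294 bits.
Saving = 336 − 294 = 42 bits.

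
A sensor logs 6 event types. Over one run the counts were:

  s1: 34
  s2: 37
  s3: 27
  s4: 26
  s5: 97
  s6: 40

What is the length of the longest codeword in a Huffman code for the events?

4

Merge the two lowest-weight nodes at each step:
s4(26) + s3(27) → 53
s1(34) + s2(37) → 71
s6(40) + 53 → 93
71 + 93 → 164
s5(97) + 164 → 261
The first pair merged (s4, s3) ends up deepest, at depth 4.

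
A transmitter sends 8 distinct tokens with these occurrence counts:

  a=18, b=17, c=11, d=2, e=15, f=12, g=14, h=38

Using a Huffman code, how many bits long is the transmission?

Build the Huffman tree bottom-up:
combine d(2), c(11) → 13
combine f(12), 13 → 25
combine g(14), e(15) → 29
combine b(17), a(18) → 35
combine 25, 29 → 54
combine 35, h(38) → 73
combine 54, 73 → 127
Total encoded bits = sum of merged weights = 13 + 25 + 29 + 35 + 54 + 73 + 127 = 356.

356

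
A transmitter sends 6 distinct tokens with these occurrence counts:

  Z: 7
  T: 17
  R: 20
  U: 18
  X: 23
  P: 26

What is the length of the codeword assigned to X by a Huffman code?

2

Build the tree from the bottom:
merge Z(7) and T(17): 24
merge U(18) and R(20): 38
merge X(23) and 24: 47
merge P(26) and 38: 64
merge 47 and 64: 111
X's leaf is at depth 2, giving a 2-bit codeword.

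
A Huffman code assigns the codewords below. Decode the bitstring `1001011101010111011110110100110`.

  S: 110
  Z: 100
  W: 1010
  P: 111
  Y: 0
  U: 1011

ZUWUUSSZS

Read left to right; each codeword is recognised as soon as it completes (prefix code):
  100→Z | 1011→U | 1010→W | 1011→U | 1011→U | 110→S | 110→S | 100→Z | 110→S
Decoded message: ZUWUUSSZS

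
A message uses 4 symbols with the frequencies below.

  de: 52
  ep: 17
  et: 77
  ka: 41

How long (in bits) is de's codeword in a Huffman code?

Repeatedly merge the two smallest:
merge ep(17) and ka(41): 58
merge de(52) and 58: 110
merge et(77) and 110: 187
de's leaf is at depth 2, giving a 2-bit codeword.

2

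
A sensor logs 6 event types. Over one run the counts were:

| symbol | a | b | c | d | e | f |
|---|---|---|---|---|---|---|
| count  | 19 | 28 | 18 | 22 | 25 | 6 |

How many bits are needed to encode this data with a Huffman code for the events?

Build the Huffman tree bottom-up:
merge f(6) and c(18): 24
merge a(19) and d(22): 41
merge 24 and e(25): 49
merge b(28) and 41: 69
merge 49 and 69: 118
Total encoded bits = sum of merged weights = 24 + 41 + 49 + 69 + 118 = 301.

301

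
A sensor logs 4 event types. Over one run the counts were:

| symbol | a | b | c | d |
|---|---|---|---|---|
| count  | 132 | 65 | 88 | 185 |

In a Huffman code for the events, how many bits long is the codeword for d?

Build the tree from the bottom:
combine b(65), c(88) → 153
combine a(132), 153 → 285
combine d(185), 285 → 470
d sits one level below the root: a 1-bit codeword.

1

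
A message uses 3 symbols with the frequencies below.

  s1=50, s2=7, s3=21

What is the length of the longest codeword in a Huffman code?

2

Merge the two lowest-weight nodes at each step:
s2(7) + s3(21) → 28
28 + s1(50) → 78
Maximum depth reached is 2.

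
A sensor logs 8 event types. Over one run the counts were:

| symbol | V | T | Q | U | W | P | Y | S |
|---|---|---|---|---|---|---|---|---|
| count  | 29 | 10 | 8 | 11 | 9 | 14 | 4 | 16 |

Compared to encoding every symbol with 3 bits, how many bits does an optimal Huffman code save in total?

Fixed-length: 3 bits × 101 symbols = 303 bits.
Huffman merges:
Y(4) + Q(8) → 12
W(9) + T(10) → 19
U(11) + 12 → 23
P(14) + S(16) → 30
19 + 23 → 42
V(29) + 30 → 59
42 + 59 → 101
Huffman total = 12 + 19 + 23 + 30 + 42 + 59 + 101 = 286 bits.
Saving = 303 − 286 = 17 bits.

17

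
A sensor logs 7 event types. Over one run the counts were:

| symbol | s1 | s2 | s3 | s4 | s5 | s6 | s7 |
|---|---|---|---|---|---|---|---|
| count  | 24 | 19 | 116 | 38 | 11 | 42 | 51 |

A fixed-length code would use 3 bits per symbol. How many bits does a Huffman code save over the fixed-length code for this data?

148

Fixed-length: 3 bits × 301 symbols = 903 bits.
Huffman merges:
combine s5(11), s2(19) → 30
combine s1(24), 30 → 54
combine s4(38), s6(42) → 80
combine s7(51), 54 → 105
combine 80, 105 → 185
combine s3(116), 185 → 301
Huffman total = 30 + 54 + 80 + 105 + 185 + 301 = 755 bits.
Saving = 903 − 755 = 148 bits.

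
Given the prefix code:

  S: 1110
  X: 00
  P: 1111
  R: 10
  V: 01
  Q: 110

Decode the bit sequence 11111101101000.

PQQRX

Read left to right; each codeword is recognised as soon as it completes (prefix code):
  1111→P | 110→Q | 110→Q | 10→R | 00→X
Decoded message: PQQRX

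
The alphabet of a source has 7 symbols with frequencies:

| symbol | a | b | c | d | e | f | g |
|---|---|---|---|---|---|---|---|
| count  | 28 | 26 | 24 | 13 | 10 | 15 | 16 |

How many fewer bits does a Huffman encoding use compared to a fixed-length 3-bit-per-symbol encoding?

Fixed-length: 3 bits × 132 symbols = 396 bits.
Huffman merges:
combine e(10), d(13) → 23
combine f(15), g(16) → 31
combine 23, c(24) → 47
combine b(26), a(28) → 54
combine 31, 47 → 78
combine 54, 78 → 132
Huffman total = 23 + 31 + 47 + 54 + 78 + 132 = 365 bits.
Saving = 396 − 365 = 31 bits.

31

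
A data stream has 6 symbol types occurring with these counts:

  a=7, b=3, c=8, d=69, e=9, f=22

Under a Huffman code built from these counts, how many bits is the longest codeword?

Merge the two lowest-weight nodes at each step:
b(3) + a(7) → 10
c(8) + e(9) → 17
10 + 17 → 27
f(22) + 27 → 49
49 + d(69) → 118
Maximum depth reached is 4.

4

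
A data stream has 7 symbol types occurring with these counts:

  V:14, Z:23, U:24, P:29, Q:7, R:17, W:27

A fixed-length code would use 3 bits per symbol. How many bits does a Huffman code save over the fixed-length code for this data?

35

Fixed-length: 3 bits × 141 symbols = 423 bits.
Huffman merges:
Q(7) + V(14) → 21
R(17) + 21 → 38
Z(23) + U(24) → 47
W(27) + P(29) → 56
38 + 47 → 85
56 + 85 → 141
Huffman total = 21 + 38 + 47 + 56 + 85 + 141 = 388 bits.
Saving = 423 − 388 = 35 bits.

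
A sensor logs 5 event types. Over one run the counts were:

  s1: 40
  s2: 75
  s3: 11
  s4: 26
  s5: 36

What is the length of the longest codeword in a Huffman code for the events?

4

Merge the two lowest-weight nodes at each step:
combine s3(11), s4(26) → 37
combine s5(36), 37 → 73
combine s1(40), 73 → 113
combine s2(75), 113 → 188
The rarest symbols sit at the bottom; the longest codeword is 4 bits.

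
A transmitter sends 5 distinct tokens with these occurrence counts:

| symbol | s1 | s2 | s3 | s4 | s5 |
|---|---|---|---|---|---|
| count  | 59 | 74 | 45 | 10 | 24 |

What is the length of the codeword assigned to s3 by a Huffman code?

Build the tree from the bottom:
merge s4(10) and s5(24): 34
merge 34 and s3(45): 79
merge s1(59) and s2(74): 133
merge 79 and 133: 212
The subtree containing s3 is merged 2 times, so code length = 2.

2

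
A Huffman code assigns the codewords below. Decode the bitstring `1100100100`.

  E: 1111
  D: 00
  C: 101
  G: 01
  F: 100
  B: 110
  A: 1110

BGDF

Read left to right; each codeword is recognised as soon as it completes (prefix code):
  110→B | 01→G | 00→D | 100→F
Decoded message: BGDF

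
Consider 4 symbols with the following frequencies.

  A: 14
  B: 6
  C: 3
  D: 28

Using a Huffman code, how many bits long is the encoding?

Merge the two smallest weights repeatedly:
combine C(3), B(6) → 9
combine 9, A(14) → 23
combine 23, D(28) → 51
The encoded length is the sum of every internal node's weight: 9 + 23 + 51 = 83 bits.

83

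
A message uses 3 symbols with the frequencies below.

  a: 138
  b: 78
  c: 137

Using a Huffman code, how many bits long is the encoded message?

568

Greedily combine the two least-frequent nodes:
b(78) + c(137) → 215
a(138) + 215 → 353
Total encoded bits = sum of merged weights = 215 + 353 = 568.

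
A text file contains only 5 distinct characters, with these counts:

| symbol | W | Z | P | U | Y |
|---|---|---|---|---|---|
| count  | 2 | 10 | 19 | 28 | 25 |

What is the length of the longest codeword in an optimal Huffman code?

3

Merge the two lowest-weight nodes at each step:
merge W(2) and Z(10): 12
merge 12 and P(19): 31
merge Y(25) and U(28): 53
merge 31 and 53: 84
The first pair merged (W, Z) ends up deepest, at depth 3.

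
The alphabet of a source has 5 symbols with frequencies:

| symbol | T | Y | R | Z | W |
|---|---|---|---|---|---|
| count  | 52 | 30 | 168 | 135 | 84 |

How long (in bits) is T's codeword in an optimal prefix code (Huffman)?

Huffman merges, smallest pair first:
combine Y(30), T(52) → 82
combine 82, W(84) → 166
combine Z(135), 166 → 301
combine R(168), 301 → 469
T sits 4 levels below the root, so its codeword is 4 bits.

4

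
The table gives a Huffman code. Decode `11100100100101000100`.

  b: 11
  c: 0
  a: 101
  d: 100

bdddacccd

Read left to right; each codeword is recognised as soon as it completes (prefix code):
  11→b | 100→d | 100→d | 100→d | 101→a | 0→c | 0→c | 0→c | 100→d
Decoded message: bdddacccd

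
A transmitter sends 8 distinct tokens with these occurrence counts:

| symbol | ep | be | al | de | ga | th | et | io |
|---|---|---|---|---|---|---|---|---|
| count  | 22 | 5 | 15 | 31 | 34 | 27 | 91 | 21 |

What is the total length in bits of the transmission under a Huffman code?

666

Build the Huffman tree bottom-up:
be(5) + al(15) → 20
20 + io(21) → 41
ep(22) + th(27) → 49
de(31) + ga(34) → 65
41 + 49 → 90
65 + 90 → 155
et(91) + 155 → 246
The encoded length is the sum of every internal node's weight: 20 + 41 + 49 + 65 + 90 + 155 + 246 = 666 bits.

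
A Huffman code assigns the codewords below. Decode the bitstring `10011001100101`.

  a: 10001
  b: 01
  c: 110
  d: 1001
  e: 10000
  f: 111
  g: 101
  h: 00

dddb

Read left to right; each codeword is recognised as soon as it completes (prefix code):
  1001→d | 1001→d | 1001→d | 01→b
Decoded message: dddb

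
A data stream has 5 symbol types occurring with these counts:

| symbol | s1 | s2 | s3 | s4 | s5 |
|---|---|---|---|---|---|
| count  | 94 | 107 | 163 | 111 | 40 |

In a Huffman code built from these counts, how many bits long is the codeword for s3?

2

Build the tree from the bottom:
combine s5(40), s1(94) → 134
combine s2(107), s4(111) → 218
combine 134, s3(163) → 297
combine 218, 297 → 515
s3 sits 2 levels below the root, so its codeword is 2 bits.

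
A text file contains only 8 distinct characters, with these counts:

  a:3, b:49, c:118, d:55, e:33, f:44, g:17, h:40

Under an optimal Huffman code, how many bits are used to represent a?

Build the tree from the bottom:
merge a(3) and g(17): 20
merge 20 and e(33): 53
merge h(40) and f(44): 84
merge b(49) and 53: 102
merge d(55) and 84: 139
merge 102 and c(118): 220
merge 139 and 220: 359
The subtree containing a is merged 5 times, so code length = 5.

5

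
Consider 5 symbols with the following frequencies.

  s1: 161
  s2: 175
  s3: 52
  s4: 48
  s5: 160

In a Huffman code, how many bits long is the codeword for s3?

Build the tree from the bottom:
s4(48) + s3(52) → 100
100 + s5(160) → 260
s1(161) + s2(175) → 336
260 + 336 → 596
s3's leaf is at depth 3, giving a 3-bit codeword.

3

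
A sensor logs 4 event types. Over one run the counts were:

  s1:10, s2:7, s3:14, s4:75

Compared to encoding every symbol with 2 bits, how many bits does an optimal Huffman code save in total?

Fixed-length: 2 bits × 106 symbols = 212 bits.
Huffman merges:
merge s2(7) and s1(10): 17
merge s3(14) and 17: 31
merge 31 and s4(75): 106
Huffman total = 17 + 31 + 106 = 154 bits.
Saving = 212 − 154 = 58 bits.

58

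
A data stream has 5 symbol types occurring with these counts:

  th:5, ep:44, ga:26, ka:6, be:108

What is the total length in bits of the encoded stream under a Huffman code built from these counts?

Greedily combine the two least-frequent nodes:
th(5) + ka(6) → 11
11 + ga(26) → 37
37 + ep(44) → 81
81 + be(108) → 189
The encoded length is the sum of every internal node's weight: 11 + 37 + 81 + 189 = 318 bits.

318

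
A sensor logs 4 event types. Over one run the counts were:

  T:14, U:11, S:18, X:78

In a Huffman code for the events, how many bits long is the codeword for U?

3

Repeatedly merge the two smallest:
U(11) + T(14) → 25
S(18) + 25 → 43
43 + X(78) → 121
U's leaf is at depth 3, giving a 3-bit codeword.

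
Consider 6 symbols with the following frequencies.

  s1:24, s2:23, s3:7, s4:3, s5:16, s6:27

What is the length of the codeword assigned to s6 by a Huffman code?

2

Build the tree from the bottom:
s4(3) + s3(7) → 10
10 + s5(16) → 26
s2(23) + s1(24) → 47
26 + s6(27) → 53
47 + 53 → 100
s6 sits 2 levels below the root, so its codeword is 2 bits.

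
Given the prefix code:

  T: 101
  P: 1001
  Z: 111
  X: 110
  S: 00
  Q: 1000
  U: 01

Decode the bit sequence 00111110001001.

Read left to right; each codeword is recognised as soon as it completes (prefix code):
  00→S | 111→Z | 110→X | 00→S | 1001→P
Decoded message: SZXSP

SZXSP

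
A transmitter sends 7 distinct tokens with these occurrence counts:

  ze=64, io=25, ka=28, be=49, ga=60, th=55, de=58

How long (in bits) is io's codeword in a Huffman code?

4

Repeatedly merge the two smallest:
combine io(25), ka(28) → 53
combine be(49), 53 → 102
combine th(55), de(58) → 113
combine ga(60), ze(64) → 124
combine 102, 113 → 215
combine 124, 215 → 339
io sits 4 levels below the root, so its codeword is 4 bits.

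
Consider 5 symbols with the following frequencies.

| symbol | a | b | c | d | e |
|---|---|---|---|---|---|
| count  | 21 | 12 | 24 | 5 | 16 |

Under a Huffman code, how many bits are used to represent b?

3

Huffman merges, smallest pair first:
combine d(5), b(12) → 17
combine e(16), 17 → 33
combine a(21), c(24) → 45
combine 33, 45 → 78
b sits 3 levels below the root, so its codeword is 3 bits.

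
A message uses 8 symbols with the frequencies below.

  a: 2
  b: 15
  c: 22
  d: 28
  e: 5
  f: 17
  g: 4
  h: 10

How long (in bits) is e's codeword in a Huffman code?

Repeatedly merge the two smallest:
merge a(2) and g(4): 6
merge e(5) and 6: 11
merge h(10) and 11: 21
merge b(15) and f(17): 32
merge 21 and c(22): 43
merge d(28) and 32: 60
merge 43 and 60: 103
e sits 4 levels below the root, so its codeword is 4 bits.

4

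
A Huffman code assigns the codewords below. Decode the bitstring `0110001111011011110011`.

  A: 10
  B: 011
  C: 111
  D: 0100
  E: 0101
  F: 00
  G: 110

Read left to right; each codeword is recognised as soon as it completes (prefix code):
  011→B | 00→F | 011→B | 110→G | 110→G | 111→C | 10→A | 011→B
Decoded message: BFBGGCAB

BFBGGCAB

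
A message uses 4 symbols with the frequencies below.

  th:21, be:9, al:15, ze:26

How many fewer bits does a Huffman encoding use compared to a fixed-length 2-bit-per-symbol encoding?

Fixed-length: 2 bits × 71 symbols = 142 bits.
Huffman merges:
be(9) + al(15) → 24
th(21) + 24 → 45
ze(26) + 45 → 71
Huffman total = 24 + 45 + 71 = 140 bits.
Saving = 142 − 140 = 2 bits.

2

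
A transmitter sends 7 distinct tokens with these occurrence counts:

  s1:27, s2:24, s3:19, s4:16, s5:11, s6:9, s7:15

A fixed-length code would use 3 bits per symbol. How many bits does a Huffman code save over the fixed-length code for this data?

Fixed-length: 3 bits × 121 symbols = 363 bits.
Huffman merges:
combine s6(9), s5(11) → 20
combine s7(15), s4(16) → 31
combine s3(19), 20 → 39
combine s2(24), s1(27) → 51
combine 31, 39 → 70
combine 51, 70 → 121
Huffman total = 20 + 31 + 39 + 51 + 70 + 121 = 332 bits.
Saving = 363 − 332 = 31 bits.

31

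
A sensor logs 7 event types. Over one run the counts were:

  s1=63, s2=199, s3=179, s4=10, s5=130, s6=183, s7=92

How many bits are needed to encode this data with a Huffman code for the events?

2245

Build the Huffman tree bottom-up:
merge s4(10) and s1(63): 73
merge 73 and s7(92): 165
merge s5(130) and 165: 295
merge s3(179) and s6(183): 362
merge s2(199) and 295: 494
merge 362 and 494: 856
The encoded length is the sum of every internal node's weight: 73 + 165 + 295 + 362 + 494 + 856 = 2245 bits.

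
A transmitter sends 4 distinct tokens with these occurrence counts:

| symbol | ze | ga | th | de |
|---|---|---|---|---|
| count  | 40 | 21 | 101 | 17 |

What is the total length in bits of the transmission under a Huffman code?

295

Greedily combine the two least-frequent nodes:
de(17) + ga(21) → 38
38 + ze(40) → 78
78 + th(101) → 179
Each symbol's bit-cost is frequency × depth; summing gives 295 bits (equivalently 38 + 78 + 179).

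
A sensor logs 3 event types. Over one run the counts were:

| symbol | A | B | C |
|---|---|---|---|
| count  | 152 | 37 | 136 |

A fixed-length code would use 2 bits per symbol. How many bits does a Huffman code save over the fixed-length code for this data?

152

Fixed-length: 2 bits × 325 symbols = 650 bits.
Huffman merges:
combine B(37), C(136) → 173
combine A(152), 173 → 325
Huffman total = 173 + 325 = 498 bits.
Saving = 650 − 498 = 152 bits.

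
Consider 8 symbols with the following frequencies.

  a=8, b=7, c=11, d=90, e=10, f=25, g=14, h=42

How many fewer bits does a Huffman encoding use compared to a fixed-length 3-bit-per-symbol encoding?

Fixed-length: 3 bits × 207 symbols = 621 bits.
Huffman merges:
merge b(7) and a(8): 15
merge e(10) and c(11): 21
merge g(14) and 15: 29
merge 21 and f(25): 46
merge 29 and h(42): 71
merge 46 and 71: 117
merge d(90) and 117: 207
Huffman total = 15 + 21 + 29 + 46 + 71 + 117 + 207 = 506 bits.
Saving = 621 − 506 = 115 bits.

115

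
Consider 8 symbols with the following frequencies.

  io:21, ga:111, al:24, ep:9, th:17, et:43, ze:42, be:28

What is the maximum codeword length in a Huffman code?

Merge the two lowest-weight nodes at each step:
combine ep(9), th(17) → 26
combine io(21), al(24) → 45
combine 26, be(28) → 54
combine ze(42), et(43) → 85
combine 45, 54 → 99
combine 85, 99 → 184
combine ga(111), 184 → 295
The first pair merged (ep, th) ends up deepest, at depth 5.

5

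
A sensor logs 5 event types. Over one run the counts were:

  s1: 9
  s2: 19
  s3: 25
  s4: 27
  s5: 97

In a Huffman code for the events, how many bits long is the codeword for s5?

1

Huffman merges, smallest pair first:
s1(9) + s2(19) → 28
s3(25) + s4(27) → 52
28 + 52 → 80
80 + s5(97) → 177
s5 is merged only at the final step, so code length = 1.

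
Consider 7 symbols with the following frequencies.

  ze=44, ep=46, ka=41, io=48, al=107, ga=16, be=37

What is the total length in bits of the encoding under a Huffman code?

Greedily combine the two least-frequent nodes:
ga(16) + be(37) → 53
ka(41) + ze(44) → 85
ep(46) + io(48) → 94
53 + 85 → 138
94 + al(107) → 201
138 + 201 → 339
The encoded length is the sum of every internal node's weight: 53 + 85 + 94 + 138 + 201 + 339 = 910 bits.

910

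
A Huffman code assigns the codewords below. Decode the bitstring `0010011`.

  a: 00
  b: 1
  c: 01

Read left to right; each codeword is recognised as soon as it completes (prefix code):
  00→a | 1→b | 00→a | 1→b | 1→b
Decoded message: ababb

ababb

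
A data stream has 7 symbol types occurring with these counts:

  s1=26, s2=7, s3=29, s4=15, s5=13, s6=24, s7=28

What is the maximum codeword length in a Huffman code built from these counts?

Merge the two lowest-weight nodes at each step:
merge s2(7) and s5(13): 20
merge s4(15) and 20: 35
merge s6(24) and s1(26): 50
merge s7(28) and s3(29): 57
merge 35 and 50: 85
merge 57 and 85: 142
Maximum depth reached is 4.

4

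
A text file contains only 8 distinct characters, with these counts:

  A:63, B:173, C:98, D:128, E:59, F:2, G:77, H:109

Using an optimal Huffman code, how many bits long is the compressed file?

2011

Merge the two smallest weights repeatedly:
F(2) + E(59) → 61
61 + A(63) → 124
G(77) + C(98) → 175
H(109) + 124 → 233
D(128) + B(173) → 301
175 + 233 → 408
301 + 408 → 709
The encoded length is the sum of every internal node's weight: 61 + 124 + 175 + 233 + 301 + 408 + 709 = 2011 bits.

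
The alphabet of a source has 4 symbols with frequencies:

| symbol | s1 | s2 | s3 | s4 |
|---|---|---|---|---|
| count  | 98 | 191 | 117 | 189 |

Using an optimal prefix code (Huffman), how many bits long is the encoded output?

Greedily combine the two least-frequent nodes:
s1(98) + s3(117) → 215
s4(189) + s2(191) → 380
215 + 380 → 595
Total encoded bits = sum of merged weights = 215 + 380 + 595 = 1190.

1190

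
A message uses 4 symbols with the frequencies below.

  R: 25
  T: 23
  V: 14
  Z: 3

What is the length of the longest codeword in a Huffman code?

3

Merge the two lowest-weight nodes at each step:
Z(3) + V(14) → 17
17 + T(23) → 40
R(25) + 40 → 65
Maximum depth reached is 3.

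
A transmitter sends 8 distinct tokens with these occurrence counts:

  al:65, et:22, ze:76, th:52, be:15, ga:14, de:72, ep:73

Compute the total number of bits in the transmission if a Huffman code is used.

1098

Build the Huffman tree bottom-up:
ga(14) + be(15) → 29
et(22) + 29 → 51
51 + th(52) → 103
al(65) + de(72) → 137
ep(73) + ze(76) → 149
103 + 137 → 240
149 + 240 → 389
The encoded length is the sum of every internal node's weight: 29 + 51 + 103 + 137 + 149 + 240 + 389 = 1098 bits.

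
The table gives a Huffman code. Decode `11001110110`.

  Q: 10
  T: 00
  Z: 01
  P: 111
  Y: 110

YZYY

Read left to right; each codeword is recognised as soon as it completes (prefix code):
  110→Y | 01→Z | 110→Y | 110→Y
Decoded message: YZYY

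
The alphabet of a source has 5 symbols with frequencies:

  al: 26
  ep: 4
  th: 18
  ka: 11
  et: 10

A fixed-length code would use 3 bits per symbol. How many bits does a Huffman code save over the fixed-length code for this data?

56

Fixed-length: 3 bits × 69 symbols = 207 bits.
Huffman merges:
ep(4) + et(10) → 14
ka(11) + 14 → 25
th(18) + 25 → 43
al(26) + 43 → 69
Huffman total = 14 + 25 + 43 + 69 = 151 bits.
Saving = 207 − 151 = 56 bits.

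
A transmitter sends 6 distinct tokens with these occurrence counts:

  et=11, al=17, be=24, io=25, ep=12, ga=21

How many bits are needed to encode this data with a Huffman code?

281

Merge the two smallest weights repeatedly:
merge et(11) and ep(12): 23
merge al(17) and ga(21): 38
merge 23 and be(24): 47
merge io(25) and 38: 63
merge 47 and 63: 110
Each symbol's bit-cost is frequency × depth; summing gives 281 bits (equivalently 23 + 38 + 47 + 63 + 110).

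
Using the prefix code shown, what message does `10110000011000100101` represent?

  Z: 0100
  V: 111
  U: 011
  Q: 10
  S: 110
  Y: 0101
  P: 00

Read left to right; each codeword is recognised as soon as it completes (prefix code):
  10→Q | 110→S | 00→P | 00→P | 110→S | 00→P | 10→Q | 0101→Y
Decoded message: QSPPSPQY

QSPPSPQY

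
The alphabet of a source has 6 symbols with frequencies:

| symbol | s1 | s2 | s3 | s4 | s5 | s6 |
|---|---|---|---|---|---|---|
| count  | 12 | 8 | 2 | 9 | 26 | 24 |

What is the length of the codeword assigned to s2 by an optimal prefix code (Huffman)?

4

Build the tree from the bottom:
combine s3(2), s2(8) → 10
combine s4(9), 10 → 19
combine s1(12), 19 → 31
combine s6(24), s5(26) → 50
combine 31, 50 → 81
s2 sits 4 levels below the root, so its codeword is 4 bits.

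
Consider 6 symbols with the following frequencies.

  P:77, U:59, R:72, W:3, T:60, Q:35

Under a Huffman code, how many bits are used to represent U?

3

Repeatedly merge the two smallest:
merge W(3) and Q(35): 38
merge 38 and U(59): 97
merge T(60) and R(72): 132
merge P(77) and 97: 174
merge 132 and 174: 306
U's leaf is at depth 3, giving a 3-bit codeword.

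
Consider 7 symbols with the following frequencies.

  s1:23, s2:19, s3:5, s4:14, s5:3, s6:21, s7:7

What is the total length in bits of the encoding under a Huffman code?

Merge the two smallest weights repeatedly:
s5(3) + s3(5) → 8
s7(7) + 8 → 15
s4(14) + 15 → 29
s2(19) + s6(21) → 40
s1(23) + 29 → 52
40 + 52 → 92
Each symbol's bit-cost is frequency × depth; summing gives 236 bits (equivalently 8 + 15 + 29 + 40 + 52 + 92).

236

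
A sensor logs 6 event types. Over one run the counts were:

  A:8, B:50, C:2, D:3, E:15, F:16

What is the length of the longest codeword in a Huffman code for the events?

Merge the two lowest-weight nodes at each step:
combine C(2), D(3) → 5
combine 5, A(8) → 13
combine 13, E(15) → 28
combine F(16), 28 → 44
combine 44, B(50) → 94
The rarest symbols sit at the bottom; the longest codeword is 5 bits.

5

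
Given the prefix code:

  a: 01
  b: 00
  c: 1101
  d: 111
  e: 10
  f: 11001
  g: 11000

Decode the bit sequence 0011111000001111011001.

Read left to right; each codeword is recognised as soon as it completes (prefix code):
  00→b | 111→d | 11000→g | 00→b | 111→d | 10→e | 11001→f
Decoded message: bdgbdef

bdgbdef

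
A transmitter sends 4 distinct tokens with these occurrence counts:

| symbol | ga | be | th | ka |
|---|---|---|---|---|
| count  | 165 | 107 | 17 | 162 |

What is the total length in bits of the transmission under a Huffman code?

861

Build the Huffman tree bottom-up:
th(17) + be(107) → 124
124 + ka(162) → 286
ga(165) + 286 → 451
The encoded length is the sum of every internal node's weight: 124 + 286 + 451 = 861 bits.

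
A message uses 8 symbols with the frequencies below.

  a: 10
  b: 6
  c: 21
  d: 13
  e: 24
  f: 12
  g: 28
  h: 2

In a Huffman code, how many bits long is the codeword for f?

3

Huffman merges, smallest pair first:
h(2) + b(6) → 8
8 + a(10) → 18
f(12) + d(13) → 25
18 + c(21) → 39
e(24) + 25 → 49
g(28) + 39 → 67
49 + 67 → 116
The subtree containing f is merged 3 times, so code length = 3.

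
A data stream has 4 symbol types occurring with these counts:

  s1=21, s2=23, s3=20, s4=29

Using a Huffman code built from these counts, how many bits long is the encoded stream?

186

Build the Huffman tree bottom-up:
merge s3(20) and s1(21): 41
merge s2(23) and s4(29): 52
merge 41 and 52: 93
Total encoded bits = sum of merged weights = 41 + 52 + 93 = 186.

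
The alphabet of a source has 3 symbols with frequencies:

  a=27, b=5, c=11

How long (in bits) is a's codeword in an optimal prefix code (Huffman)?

Huffman merges, smallest pair first:
merge b(5) and c(11): 16
merge 16 and a(27): 43
a is merged only at the final step, so code length = 1.

1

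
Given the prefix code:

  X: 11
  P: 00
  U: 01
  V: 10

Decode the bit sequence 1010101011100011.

Read left to right; each codeword is recognised as soon as it completes (prefix code):
  10→V | 10→V | 10→V | 10→V | 11→X | 10→V | 00→P | 11→X
Decoded message: VVVVXVPX

VVVVXVPX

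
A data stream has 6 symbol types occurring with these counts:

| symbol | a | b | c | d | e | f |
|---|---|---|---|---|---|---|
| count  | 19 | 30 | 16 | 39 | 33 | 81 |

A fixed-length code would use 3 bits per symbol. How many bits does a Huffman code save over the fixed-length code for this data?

Fixed-length: 3 bits × 218 symbols = 654 bits.
Huffman merges:
combine c(16), a(19) → 35
combine b(30), e(33) → 63
combine 35, d(39) → 74
combine 63, 74 → 137
combine f(81), 137 → 218
Huffman total = 35 + 63 + 74 + 137 + 218 = 527 bits.
Saving = 654 − 527 = 127 bits.

127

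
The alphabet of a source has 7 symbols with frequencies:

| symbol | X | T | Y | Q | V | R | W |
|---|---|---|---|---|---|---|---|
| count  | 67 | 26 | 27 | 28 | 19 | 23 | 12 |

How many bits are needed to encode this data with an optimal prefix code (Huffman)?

Build the Huffman tree bottom-up:
W(12) + V(19) → 31
R(23) + T(26) → 49
Y(27) + Q(28) → 55
31 + 49 → 80
55 + X(67) → 122
80 + 122 → 202
Total encoded bits = sum of merged weights = 31 + 49 + 55 + 80 + 122 + 202 = 539.

539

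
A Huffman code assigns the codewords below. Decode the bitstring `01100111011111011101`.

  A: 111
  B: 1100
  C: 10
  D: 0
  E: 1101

DBADAEE

Read left to right; each codeword is recognised as soon as it completes (prefix code):
  0→D | 1100→B | 111→A | 0→D | 111→A | 1101→E | 1101→E
Decoded message: DBADAEE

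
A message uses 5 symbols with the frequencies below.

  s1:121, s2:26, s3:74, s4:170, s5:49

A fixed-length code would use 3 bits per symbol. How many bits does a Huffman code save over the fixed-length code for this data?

Fixed-length: 3 bits × 440 symbols = 1320 bits.
Huffman merges:
merge s2(26) and s5(49): 75
merge s3(74) and 75: 149
merge s1(121) and 149: 270
merge s4(170) and 270: 440
Huffman total = 75 + 149 + 270 + 440 = 934 bits.
Saving = 1320 − 934 = 386 bits.

386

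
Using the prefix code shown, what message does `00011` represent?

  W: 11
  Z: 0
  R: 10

Read left to right; each codeword is recognised as soon as it completes (prefix code):
  0→Z | 0→Z | 0→Z | 11→W
Decoded message: ZZZW

ZZZW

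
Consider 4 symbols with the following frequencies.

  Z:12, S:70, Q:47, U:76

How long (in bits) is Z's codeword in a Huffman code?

3

Huffman merges, smallest pair first:
merge Z(12) and Q(47): 59
merge 59 and S(70): 129
merge U(76) and 129: 205
The subtree containing Z is merged 3 times, so code length = 3.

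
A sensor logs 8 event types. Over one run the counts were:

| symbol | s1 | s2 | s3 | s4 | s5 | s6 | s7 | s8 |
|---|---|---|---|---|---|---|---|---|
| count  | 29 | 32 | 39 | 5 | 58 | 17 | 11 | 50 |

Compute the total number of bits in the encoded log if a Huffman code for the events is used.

Merge the two smallest weights repeatedly:
merge s4(5) and s7(11): 16
merge 16 and s6(17): 33
merge s1(29) and s2(32): 61
merge 33 and s3(39): 72
merge s8(50) and s5(58): 108
merge 61 and 72: 133
merge 108 and 133: 241
Each symbol's bit-cost is frequency × depth; summing gives 664 bits (equivalently 16 + 33 + 61 + 72 + 108 + 133 + 241).

664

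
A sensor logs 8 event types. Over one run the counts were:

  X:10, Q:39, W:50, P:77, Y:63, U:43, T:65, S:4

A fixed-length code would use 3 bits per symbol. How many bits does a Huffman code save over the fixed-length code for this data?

Fixed-length: 3 bits × 351 symbols = 1053 bits.
Huffman merges:
merge S(4) and X(10): 14
merge 14 and Q(39): 53
merge U(43) and W(50): 93
merge 53 and Y(63): 116
merge T(65) and P(77): 142
merge 93 and 116: 209
merge 142 and 209: 351
Huffman total = 14 + 53 + 93 + 116 + 142 + 209 + 351 = 978 bits.
Saving = 1053 − 978 = 75 bits.

75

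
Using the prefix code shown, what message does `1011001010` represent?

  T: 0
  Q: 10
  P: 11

QPTTQQ

Read left to right; each codeword is recognised as soon as it completes (prefix code):
  10→Q | 11→P | 0→T | 0→T | 10→Q | 10→Q
Decoded message: QPTTQQ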